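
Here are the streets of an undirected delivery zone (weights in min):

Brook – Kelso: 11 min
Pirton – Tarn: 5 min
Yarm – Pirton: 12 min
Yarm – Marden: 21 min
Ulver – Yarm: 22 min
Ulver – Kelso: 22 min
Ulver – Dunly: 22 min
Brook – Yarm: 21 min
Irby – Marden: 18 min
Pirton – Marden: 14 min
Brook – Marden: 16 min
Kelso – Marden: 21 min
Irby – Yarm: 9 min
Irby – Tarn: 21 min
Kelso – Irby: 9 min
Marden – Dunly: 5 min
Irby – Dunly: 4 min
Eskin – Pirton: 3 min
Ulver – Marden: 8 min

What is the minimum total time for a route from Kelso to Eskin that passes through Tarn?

38 min

Shortest Kelso→Tarn: Kelso–Irby–Tarn = 30
Shortest Tarn→Eskin: Tarn–Pirton–Eskin = 8
Total via Tarn: 30 + 8 = 38 min.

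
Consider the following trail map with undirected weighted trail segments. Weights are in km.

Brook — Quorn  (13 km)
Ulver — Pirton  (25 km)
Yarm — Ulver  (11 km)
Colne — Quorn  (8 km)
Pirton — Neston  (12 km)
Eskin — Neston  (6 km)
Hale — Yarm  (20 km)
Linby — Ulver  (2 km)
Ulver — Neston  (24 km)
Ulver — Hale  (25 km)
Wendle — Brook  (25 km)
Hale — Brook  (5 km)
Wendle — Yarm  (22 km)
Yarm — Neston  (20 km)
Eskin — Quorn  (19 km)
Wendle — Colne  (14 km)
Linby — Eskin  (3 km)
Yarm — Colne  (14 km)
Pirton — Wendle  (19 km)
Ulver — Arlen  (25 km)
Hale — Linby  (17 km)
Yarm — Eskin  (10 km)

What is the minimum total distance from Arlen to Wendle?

58 km

Candidate routes:
Arlen - Ulver - Linby - Eskin - Yarm - Wendle: 25+2+3+10+22 = 62
Arlen - Ulver - Yarm - Colne - Wendle: 25+11+14+14 = 64
Arlen - Ulver - Linby - Eskin - Neston - Pirton - Wendle: 25+2+3+6+12+19 = 67
Arlen - Ulver - Yarm - Wendle: 25+11+22 = 58
The minimum is 58 km via Arlen - Ulver - Yarm - Wendle.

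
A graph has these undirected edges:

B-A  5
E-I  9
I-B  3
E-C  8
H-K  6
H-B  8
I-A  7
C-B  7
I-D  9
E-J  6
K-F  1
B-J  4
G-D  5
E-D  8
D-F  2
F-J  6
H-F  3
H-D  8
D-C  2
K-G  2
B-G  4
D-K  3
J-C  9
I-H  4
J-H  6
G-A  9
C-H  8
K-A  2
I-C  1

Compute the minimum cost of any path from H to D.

5

Enumerating some paths:
H–D: 8 = 8
H–F–K–D: 3+1+3 = 7
H–I–C–D: 4+1+2 = 7
H–F–D: 3+2 = 5
The minimum is 5 via H–F–D.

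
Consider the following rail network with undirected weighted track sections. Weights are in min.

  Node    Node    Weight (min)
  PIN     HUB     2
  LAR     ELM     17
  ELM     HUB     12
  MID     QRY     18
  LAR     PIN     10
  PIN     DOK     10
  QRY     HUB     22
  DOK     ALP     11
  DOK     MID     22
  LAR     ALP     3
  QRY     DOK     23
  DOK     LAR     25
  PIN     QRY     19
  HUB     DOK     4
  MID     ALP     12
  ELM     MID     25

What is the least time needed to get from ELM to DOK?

16 min

Shortest distances from ELM:
ELM: 0
HUB: 12  (via ELM)
PIN: 14  (via HUB)
DOK: 16  (via HUB)
Shortest route: ELM–HUB–DOK = 16 min.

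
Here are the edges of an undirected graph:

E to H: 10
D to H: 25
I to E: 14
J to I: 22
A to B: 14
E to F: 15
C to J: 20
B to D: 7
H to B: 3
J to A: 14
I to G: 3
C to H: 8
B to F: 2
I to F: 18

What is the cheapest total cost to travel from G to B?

23

Settle nodes by increasing distance from G:
G: 0
I: 3  (via G)
E: 17  (via I)
F: 21  (via I)
B: 23  (via F)
Shortest route: G–I–F–B = 23.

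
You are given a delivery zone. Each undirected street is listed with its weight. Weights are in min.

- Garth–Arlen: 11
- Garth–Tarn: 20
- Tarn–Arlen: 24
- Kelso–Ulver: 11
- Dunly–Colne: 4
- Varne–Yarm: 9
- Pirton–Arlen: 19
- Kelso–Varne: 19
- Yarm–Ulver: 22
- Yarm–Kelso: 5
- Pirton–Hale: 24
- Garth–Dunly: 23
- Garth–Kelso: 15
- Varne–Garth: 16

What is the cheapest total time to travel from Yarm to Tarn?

40 min

Candidate routes:
Yarm–Varne–Garth–Arlen–Tarn: 9+16+11+24 = 60
Yarm–Varne–Garth–Tarn: 9+16+20 = 45
Yarm–Kelso–Garth–Tarn: 5+15+20 = 40
Yarm–Kelso–Garth–Arlen–Tarn: 5+15+11+24 = 55
The minimum is 40 min via Yarm–Kelso–Garth–Tarn.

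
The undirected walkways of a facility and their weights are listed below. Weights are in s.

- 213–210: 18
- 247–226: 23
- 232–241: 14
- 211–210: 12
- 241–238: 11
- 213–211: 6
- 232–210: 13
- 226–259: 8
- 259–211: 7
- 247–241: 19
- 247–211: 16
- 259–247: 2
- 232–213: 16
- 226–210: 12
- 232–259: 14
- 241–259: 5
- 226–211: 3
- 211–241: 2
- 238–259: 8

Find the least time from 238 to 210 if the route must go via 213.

Shortest 238→213: 238 → 241 → 211 → 213 = 19
Shortest 213→210: 213 → 210 = 18
Total via 213: 19 + 18 = 37 s.

37 s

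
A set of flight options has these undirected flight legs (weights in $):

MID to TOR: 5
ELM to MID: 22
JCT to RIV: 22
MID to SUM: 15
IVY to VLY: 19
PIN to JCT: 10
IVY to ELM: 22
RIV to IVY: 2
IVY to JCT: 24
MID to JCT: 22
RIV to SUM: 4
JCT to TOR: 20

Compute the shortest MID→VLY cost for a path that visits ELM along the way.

Shortest MID→ELM: MID → ELM = 22
Shortest ELM→VLY: ELM → IVY → VLY = 41
Total via ELM: 22 + 41 = $63.

$63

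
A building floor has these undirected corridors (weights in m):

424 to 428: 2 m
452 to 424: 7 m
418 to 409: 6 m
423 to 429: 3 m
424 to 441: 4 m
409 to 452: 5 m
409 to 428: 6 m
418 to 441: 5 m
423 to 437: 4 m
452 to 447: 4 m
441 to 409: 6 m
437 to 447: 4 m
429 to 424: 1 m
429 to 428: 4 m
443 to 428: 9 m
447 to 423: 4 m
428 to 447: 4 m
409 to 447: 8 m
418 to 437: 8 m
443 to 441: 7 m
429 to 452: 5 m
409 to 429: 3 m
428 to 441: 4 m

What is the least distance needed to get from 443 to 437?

17 m

Shortest distances from 443:
443: 0
441: 7  (via 443)
428: 9  (via 443)
424: 11  (via 441)
418: 12  (via 441)
429: 12  (via 424)
409: 13  (via 441)
447: 13  (via 428)
423: 15  (via 429)
452: 17  (via 429)
437: 17  (via 447)
Shortest route: 443–428–447–437 = 17 m.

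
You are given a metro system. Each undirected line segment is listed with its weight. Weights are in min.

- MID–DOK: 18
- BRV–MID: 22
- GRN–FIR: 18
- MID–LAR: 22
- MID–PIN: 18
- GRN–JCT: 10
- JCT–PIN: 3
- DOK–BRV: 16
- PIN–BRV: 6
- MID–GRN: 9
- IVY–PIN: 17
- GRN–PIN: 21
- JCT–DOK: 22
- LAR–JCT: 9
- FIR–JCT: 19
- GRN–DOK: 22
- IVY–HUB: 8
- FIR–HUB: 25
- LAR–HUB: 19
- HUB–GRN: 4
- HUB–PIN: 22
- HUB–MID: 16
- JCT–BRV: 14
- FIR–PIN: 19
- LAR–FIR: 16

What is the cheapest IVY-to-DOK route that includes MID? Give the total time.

Best IVY to MID: IVY → HUB → GRN → MID costing 21
Shortest MID→DOK: MID → DOK = 18
Total via MID: 21 + 18 = 39 min.

39 min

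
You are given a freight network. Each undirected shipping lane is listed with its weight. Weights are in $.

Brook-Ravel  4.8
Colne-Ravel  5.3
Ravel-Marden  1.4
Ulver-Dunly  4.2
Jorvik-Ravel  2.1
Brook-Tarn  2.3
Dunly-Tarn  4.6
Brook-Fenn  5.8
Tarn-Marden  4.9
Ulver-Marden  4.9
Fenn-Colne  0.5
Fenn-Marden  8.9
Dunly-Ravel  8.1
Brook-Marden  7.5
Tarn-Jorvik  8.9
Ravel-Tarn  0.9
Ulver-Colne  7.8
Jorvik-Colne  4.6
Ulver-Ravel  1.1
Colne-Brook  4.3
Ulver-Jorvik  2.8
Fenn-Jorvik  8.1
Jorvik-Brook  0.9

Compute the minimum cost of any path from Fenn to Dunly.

Settle nodes by increasing distance from Fenn:
Fenn: 0
Colne: 0.5  (via Fenn)
Brook: 4.8  (via Colne)
Jorvik: 5.1  (via Colne)
Ravel: 5.8  (via Colne)
Tarn: 6.7  (via Ravel)
Ulver: 6.9  (via Ravel)
Marden: 7.2  (via Ravel)
Dunly: 11.1  (via Ulver)
Shortest route: Fenn–Colne–Ravel–Ulver–Dunly = $11.1.

$11.1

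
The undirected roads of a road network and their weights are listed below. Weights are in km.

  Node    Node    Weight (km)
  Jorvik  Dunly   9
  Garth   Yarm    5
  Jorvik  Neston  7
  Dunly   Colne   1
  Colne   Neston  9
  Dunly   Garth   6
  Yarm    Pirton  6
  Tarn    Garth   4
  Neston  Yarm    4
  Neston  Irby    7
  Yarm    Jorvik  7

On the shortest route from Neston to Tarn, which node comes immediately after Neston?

Candidate routes:
Neston - Yarm - Garth - Tarn: 4+5+4 = 13
Neston - Colne - Dunly - Garth - Tarn: 9+1+6+4 = 20
Neston - Jorvik - Yarm - Garth - Tarn: 7+7+5+4 = 23
Neston - Jorvik - Dunly - Garth - Tarn: 7+9+6+4 = 26
The minimum is 13 km via Neston - Yarm - Garth - Tarn.
So from Neston the first move is to Yarm.

Yarm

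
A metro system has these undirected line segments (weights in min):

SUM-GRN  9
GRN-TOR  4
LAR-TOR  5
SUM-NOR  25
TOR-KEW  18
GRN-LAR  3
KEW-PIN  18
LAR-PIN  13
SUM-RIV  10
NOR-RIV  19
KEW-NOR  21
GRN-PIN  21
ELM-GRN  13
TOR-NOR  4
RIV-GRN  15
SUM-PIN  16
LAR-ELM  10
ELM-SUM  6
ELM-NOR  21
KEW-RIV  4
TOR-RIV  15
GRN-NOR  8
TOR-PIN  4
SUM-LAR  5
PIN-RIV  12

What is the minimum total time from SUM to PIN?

Compare a few routes:
SUM–LAR–TOR–PIN: 5+5+4 = 14
SUM–LAR–GRN–TOR–PIN: 5+3+4+4 = 16
SUM–PIN: 16 = 16
The minimum is 14 min via SUM–LAR–TOR–PIN.

14 min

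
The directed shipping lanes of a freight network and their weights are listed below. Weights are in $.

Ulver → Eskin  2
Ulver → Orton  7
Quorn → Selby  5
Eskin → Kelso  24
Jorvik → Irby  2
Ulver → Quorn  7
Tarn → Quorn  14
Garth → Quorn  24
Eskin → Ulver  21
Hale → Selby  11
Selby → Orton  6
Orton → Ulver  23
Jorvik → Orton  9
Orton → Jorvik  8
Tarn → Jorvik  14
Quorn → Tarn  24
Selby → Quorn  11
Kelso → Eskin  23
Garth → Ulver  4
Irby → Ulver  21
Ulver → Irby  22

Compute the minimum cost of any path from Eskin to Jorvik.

Enumerating some paths:
Eskin → Ulver → Quorn → Selby → Orton → Jorvik: 21+7+5+6+8 = 47
Eskin → Ulver → Orton → Jorvik: 21+7+8 = 36
The minimum is $36 via Eskin → Ulver → Orton → Jorvik.

$36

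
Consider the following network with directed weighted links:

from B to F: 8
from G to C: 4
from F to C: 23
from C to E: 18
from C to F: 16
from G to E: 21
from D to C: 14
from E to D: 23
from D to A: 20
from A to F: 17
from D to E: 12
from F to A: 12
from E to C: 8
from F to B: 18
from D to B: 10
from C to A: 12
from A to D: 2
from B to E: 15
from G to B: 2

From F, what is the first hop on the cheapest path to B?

B

Enumerating some paths:
F–B: 18 = 18
F–A–D–B: 12+2+10 = 24
The minimum is 18 via F–B.
So from F the first move is to B.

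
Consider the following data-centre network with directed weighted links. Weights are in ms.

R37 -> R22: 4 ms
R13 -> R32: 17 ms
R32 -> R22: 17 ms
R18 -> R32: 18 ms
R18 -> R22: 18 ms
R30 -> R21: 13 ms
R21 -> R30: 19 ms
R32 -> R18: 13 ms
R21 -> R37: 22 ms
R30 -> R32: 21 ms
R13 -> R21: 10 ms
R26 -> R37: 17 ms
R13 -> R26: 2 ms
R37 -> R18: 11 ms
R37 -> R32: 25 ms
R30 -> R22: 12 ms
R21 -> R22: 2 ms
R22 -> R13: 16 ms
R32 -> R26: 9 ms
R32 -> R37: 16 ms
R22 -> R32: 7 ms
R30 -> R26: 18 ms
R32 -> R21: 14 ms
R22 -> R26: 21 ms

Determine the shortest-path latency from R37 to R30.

44 ms

Settle nodes by increasing distance from R37:
R37: 0
R22: 4  (via R37)
R32: 11  (via R22)
R18: 11  (via R37)
R13: 20  (via R22)
R26: 20  (via R32)
R21: 25  (via R32)
R30: 44  (via R21)
Shortest route: R37–R22–R32–R21–R30 = 44 ms.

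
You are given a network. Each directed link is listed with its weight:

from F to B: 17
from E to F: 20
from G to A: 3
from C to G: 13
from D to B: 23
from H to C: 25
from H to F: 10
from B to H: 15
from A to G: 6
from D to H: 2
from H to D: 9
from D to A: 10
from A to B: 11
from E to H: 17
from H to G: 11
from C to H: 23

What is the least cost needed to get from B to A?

29

Settle nodes by increasing distance from B:
B: 0
H: 15  (via B)
D: 24  (via H)
F: 25  (via H)
G: 26  (via H)
A: 29  (via G)
Shortest route: B–H–G–A = 29.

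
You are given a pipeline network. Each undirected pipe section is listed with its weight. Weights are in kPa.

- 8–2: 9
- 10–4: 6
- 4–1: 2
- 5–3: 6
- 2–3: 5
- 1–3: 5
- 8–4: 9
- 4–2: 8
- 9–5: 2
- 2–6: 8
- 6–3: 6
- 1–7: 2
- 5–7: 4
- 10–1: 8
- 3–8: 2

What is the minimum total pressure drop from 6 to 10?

19 kPa

Compare a few routes:
6 → 2 → 4 → 10: 8+8+6 = 22
6 → 3 → 8 → 4 → 10: 6+2+9+6 = 23
6 → 3 → 1 → 10: 6+5+8 = 19
Cheapest is 6 → 3 → 1 → 10 at 19 kPa.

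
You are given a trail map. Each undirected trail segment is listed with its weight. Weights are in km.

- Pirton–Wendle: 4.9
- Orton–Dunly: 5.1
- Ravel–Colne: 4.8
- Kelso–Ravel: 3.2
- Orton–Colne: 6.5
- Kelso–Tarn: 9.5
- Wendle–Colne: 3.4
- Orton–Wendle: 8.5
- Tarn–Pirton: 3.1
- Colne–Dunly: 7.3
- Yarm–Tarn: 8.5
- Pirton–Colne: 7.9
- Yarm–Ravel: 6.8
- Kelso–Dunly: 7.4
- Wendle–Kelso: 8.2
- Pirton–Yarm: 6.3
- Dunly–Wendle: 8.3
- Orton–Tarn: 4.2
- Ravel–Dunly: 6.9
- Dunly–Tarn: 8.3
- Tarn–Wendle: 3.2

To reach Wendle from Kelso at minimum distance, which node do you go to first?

Wendle

Candidate routes:
Kelso - Wendle: 8.2 = 8.2
Kelso - Dunly - Wendle: 7.4+8.3 = 15.7
Kelso - Ravel - Colne - Wendle: 3.2+4.8+3.4 = 11.4
Kelso - Tarn - Wendle: 9.5+3.2 = 12.7
Cheapest is Kelso - Wendle at 8.2 km.
So from Kelso the first move is to Wendle.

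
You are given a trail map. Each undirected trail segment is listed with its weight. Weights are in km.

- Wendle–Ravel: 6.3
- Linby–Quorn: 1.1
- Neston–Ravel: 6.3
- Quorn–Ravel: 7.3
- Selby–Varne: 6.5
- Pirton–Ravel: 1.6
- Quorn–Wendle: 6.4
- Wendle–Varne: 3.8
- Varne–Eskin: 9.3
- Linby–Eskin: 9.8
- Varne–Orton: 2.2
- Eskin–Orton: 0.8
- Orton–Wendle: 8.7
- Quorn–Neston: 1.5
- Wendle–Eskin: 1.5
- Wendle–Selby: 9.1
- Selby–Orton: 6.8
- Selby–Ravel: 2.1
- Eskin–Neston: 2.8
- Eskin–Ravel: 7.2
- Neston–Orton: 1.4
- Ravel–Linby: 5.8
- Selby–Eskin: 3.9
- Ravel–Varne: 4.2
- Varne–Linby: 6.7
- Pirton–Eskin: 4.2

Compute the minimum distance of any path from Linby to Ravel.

Candidate routes:
Linby–Quorn–Neston–Orton–Varne–Ravel: 1.1+1.5+1.4+2.2+4.2 = 10.4
Linby–Quorn–Neston–Ravel: 1.1+1.5+6.3 = 8.9
Linby–Quorn–Ravel: 1.1+7.3 = 8.4
Linby–Ravel: 5.8 = 5.8
The minimum is 5.8 km via Linby–Ravel.

5.8 km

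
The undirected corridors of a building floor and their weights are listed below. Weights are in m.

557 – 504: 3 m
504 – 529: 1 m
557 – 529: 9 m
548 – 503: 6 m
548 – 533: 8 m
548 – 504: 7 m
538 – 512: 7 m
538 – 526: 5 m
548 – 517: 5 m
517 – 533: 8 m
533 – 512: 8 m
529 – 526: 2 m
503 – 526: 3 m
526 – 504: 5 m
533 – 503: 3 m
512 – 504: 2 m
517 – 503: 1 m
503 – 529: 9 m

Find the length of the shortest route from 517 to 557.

10 m

Shortest distances from 517:
517: 0
503: 1  (via 517)
526: 4  (via 503)
533: 4  (via 503)
548: 5  (via 517)
529: 6  (via 526)
504: 7  (via 529)
538: 9  (via 526)
512: 9  (via 504)
557: 10  (via 504)
Shortest route: 517–503–526–529–504–557 = 10 m.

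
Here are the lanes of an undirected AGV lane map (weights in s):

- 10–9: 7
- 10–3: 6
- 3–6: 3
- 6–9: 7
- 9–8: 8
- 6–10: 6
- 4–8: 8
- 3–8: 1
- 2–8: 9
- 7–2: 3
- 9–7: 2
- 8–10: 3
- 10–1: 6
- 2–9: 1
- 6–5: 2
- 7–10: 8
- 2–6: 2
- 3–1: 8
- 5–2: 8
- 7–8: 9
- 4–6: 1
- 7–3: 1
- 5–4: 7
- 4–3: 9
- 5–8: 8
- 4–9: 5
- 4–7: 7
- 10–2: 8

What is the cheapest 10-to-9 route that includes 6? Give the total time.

9 s

Shortest 10→6: 10–6 = 6
Best 6 to 9: 6–2–9 costing 3
Total via 6: 6 + 3 = 9 s.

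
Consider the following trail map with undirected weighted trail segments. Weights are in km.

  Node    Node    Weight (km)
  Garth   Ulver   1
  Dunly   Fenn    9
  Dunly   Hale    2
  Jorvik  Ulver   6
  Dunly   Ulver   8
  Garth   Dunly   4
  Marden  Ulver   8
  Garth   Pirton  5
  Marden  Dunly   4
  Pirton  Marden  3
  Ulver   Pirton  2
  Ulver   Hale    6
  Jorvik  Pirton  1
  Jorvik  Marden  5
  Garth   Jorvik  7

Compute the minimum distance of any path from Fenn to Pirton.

Running Dijkstra from Fenn:
Fenn: 0
Dunly: 9  (via Fenn)
Hale: 11  (via Dunly)
Marden: 13  (via Dunly)
Garth: 13  (via Dunly)
Ulver: 14  (via Garth)
Pirton: 16  (via Marden)
Shortest route: Fenn → Dunly → Marden → Pirton = 16 km.

16 km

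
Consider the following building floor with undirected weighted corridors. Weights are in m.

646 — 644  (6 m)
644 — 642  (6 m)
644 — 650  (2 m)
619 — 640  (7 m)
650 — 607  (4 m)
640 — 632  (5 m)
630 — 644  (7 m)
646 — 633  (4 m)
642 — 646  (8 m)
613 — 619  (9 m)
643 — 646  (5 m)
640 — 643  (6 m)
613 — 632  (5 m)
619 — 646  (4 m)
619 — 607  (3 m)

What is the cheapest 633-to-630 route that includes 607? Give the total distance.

Shortest 633→607: 633–646–619–607 = 11
Shortest 607→630: 607–650–644–630 = 13
Total via 607: 11 + 13 = 24 m.

24 m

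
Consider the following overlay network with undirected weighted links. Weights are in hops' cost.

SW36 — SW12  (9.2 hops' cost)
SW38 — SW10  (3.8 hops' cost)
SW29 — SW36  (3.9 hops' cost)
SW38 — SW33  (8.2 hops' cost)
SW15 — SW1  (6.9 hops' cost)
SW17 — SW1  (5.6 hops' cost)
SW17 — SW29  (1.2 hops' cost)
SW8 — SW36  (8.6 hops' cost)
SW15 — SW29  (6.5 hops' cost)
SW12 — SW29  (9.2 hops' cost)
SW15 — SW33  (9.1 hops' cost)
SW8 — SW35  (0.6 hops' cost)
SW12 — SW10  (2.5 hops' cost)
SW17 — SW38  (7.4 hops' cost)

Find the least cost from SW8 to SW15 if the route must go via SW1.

26.2 hops' cost

Shortest SW8→SW1: SW8–SW36–SW29–SW17–SW1 = 19.3
Best SW1 to SW15: SW1–SW15 costing 6.9
Total via SW1: 19.3 + 6.9 = 26.2 hops' cost.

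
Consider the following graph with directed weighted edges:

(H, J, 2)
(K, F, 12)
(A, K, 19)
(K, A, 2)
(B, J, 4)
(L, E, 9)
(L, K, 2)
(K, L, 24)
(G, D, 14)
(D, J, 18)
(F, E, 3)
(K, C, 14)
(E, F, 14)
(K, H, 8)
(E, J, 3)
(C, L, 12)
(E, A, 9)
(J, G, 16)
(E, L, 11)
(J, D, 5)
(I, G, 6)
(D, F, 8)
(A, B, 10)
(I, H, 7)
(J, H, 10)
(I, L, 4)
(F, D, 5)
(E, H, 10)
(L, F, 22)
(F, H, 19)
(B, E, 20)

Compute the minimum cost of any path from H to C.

Candidate routes:
H → J → D → F → E → A → K → C: 2+5+8+3+9+19+14 = 60
H → J → D → F → E → L → K → C: 2+5+8+3+11+2+14 = 45
Cheapest is H → J → D → F → E → L → K → C at 45.

45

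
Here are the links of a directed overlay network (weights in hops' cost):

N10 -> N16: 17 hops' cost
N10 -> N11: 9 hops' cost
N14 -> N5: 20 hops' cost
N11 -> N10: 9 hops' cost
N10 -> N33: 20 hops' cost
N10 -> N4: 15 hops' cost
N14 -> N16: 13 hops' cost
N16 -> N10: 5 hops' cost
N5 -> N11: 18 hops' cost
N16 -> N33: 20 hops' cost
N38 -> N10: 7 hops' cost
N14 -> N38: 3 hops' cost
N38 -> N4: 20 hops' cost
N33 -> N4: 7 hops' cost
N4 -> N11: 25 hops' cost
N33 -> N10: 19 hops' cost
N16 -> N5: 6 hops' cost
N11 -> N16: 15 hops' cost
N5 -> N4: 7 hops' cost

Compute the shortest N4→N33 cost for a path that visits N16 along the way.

Shortest N4→N16: N4–N11–N16 = 40
Best N16 to N33: N16–N33 costing 20
Total via N16: 40 + 20 = 60 hops' cost.

60 hops' cost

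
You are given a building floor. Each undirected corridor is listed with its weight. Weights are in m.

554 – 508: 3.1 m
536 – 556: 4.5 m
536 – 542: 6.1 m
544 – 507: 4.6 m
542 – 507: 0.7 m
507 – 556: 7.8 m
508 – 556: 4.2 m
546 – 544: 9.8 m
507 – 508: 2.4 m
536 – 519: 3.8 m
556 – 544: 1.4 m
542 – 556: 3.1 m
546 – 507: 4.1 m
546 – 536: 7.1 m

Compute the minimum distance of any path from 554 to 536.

11.8 m

Enumerating some paths:
554 → 508 → 556 → 536: 3.1+4.2+4.5 = 11.8
554 → 508 → 507 → 542 → 536: 3.1+2.4+0.7+6.1 = 12.3
Cheapest is 554 → 508 → 556 → 536 at 11.8 m.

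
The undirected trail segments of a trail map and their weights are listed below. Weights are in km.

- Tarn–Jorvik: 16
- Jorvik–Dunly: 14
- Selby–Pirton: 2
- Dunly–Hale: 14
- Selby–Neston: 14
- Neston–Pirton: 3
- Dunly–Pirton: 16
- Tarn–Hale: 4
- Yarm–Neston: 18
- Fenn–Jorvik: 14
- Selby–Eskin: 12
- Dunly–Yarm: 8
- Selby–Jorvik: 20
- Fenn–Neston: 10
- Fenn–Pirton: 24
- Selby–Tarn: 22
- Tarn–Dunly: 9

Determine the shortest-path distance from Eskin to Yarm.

35 km

Enumerating some paths:
Eskin–Selby–Pirton–Neston–Yarm: 12+2+3+18 = 35
Eskin–Selby–Pirton–Dunly–Yarm: 12+2+16+8 = 38
The minimum is 35 km via Eskin–Selby–Pirton–Neston–Yarm.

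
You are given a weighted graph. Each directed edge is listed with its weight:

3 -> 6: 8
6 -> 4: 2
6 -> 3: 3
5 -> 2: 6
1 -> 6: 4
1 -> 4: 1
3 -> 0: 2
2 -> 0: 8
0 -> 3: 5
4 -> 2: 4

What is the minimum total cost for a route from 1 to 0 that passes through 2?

13

Best 1 to 2: 1 → 4 → 2 costing 5
Shortest 2→0: 2 → 0 = 8
Total via 2: 5 + 8 = 13.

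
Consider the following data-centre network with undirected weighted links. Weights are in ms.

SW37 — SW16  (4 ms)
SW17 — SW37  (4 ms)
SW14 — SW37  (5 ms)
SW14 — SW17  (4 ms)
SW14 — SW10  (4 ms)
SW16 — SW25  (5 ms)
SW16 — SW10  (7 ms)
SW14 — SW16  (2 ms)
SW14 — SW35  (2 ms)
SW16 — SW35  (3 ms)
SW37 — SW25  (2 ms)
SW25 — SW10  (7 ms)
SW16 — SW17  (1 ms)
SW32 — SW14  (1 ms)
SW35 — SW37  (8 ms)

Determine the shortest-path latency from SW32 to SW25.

Candidate routes:
SW32 - SW14 - SW16 - SW37 - SW25: 1+2+4+2 = 9
SW32 - SW14 - SW16 - SW17 - SW37 - SW25: 1+2+1+4+2 = 10
SW32 - SW14 - SW16 - SW25: 1+2+5 = 8
SW32 - SW14 - SW17 - SW16 - SW25: 1+4+1+5 = 11
Cheapest is SW32 - SW14 - SW16 - SW25 at 8 ms.

8 ms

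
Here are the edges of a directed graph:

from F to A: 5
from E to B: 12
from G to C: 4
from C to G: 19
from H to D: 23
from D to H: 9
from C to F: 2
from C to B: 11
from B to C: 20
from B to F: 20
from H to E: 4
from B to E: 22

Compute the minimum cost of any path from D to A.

50

Running Dijkstra from D:
D: 0
H: 9  (via D)
E: 13  (via H)
B: 25  (via E)
C: 45  (via B)
F: 45  (via B)
A: 50  (via F)
Shortest route: D → H → E → B → F → A = 50.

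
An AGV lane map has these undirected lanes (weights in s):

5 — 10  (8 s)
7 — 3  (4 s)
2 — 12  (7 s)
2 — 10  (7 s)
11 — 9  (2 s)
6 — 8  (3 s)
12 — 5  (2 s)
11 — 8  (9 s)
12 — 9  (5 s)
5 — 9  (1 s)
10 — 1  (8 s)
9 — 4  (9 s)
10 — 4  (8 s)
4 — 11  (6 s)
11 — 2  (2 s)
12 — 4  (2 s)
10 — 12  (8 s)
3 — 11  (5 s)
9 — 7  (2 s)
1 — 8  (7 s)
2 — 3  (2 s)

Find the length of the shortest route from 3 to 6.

16 s

Shortest distances from 3:
3: 0
2: 2  (via 3)
7: 4  (via 3)
11: 4  (via 2)
9: 6  (via 7)
5: 7  (via 9)
10: 9  (via 2)
12: 9  (via 2)
4: 10  (via 11)
8: 13  (via 11)
6: 16  (via 8)
Shortest route: 3 → 2 → 11 → 8 → 6 = 16 s.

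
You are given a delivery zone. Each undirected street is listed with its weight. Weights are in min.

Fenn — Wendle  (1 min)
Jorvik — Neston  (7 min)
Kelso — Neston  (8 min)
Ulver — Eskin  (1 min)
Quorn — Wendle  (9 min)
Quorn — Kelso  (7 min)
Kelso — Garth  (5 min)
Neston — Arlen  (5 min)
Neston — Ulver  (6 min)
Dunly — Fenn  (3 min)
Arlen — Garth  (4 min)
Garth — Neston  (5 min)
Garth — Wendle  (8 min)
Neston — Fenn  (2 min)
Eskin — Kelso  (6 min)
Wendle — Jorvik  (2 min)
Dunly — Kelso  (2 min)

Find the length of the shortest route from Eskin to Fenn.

Enumerating some paths:
Eskin–Kelso–Dunly–Fenn: 6+2+3 = 11
Eskin–Ulver–Neston–Fenn: 1+6+2 = 9
The minimum is 9 min via Eskin–Ulver–Neston–Fenn.

9 min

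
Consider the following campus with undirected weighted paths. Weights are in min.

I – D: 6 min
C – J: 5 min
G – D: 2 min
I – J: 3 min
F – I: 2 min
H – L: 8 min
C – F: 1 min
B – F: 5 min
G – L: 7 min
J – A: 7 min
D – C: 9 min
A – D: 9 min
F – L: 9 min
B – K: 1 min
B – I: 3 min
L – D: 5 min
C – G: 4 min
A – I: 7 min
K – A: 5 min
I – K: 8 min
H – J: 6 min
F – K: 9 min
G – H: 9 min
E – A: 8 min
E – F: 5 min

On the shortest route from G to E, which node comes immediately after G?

C

Candidate routes:
G–D–I–F–E: 2+6+2+5 = 15
G–D–C–F–E: 2+9+1+5 = 17
G–C–F–E: 4+1+5 = 10
G–D–A–E: 2+9+8 = 19
Cheapest is G–C–F–E at 10 min.
So from G the first move is to C.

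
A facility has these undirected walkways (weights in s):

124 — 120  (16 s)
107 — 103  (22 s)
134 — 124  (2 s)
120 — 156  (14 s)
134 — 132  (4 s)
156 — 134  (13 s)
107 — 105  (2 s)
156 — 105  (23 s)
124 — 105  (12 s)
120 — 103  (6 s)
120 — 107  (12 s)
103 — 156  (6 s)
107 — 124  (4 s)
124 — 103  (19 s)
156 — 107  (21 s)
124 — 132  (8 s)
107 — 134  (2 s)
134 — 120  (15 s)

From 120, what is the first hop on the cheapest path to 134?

Enumerating some paths:
120 → 107 → 134: 12+2 = 14
120 → 134: 15 = 15
The minimum is 14 s via 120 → 107 → 134.
So from 120 the first move is to 107.

107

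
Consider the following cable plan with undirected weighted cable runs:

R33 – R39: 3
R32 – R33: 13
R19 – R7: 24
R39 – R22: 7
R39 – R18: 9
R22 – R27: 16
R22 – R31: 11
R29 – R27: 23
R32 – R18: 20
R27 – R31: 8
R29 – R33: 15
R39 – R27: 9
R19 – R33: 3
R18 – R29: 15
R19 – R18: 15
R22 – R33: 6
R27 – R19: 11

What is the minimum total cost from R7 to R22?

Running Dijkstra from R7:
R7: 0
R19: 24  (via R7)
R33: 27  (via R19)
R39: 30  (via R33)
R22: 33  (via R33)
Shortest route: R7–R19–R33–R22 = 33.

33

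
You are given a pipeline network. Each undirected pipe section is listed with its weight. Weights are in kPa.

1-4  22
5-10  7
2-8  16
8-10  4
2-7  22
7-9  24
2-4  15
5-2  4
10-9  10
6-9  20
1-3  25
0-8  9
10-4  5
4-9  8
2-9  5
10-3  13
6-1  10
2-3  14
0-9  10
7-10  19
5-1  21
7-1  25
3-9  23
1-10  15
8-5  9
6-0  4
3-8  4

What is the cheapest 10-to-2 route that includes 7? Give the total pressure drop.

Best 10 to 7: 10 → 7 costing 19
Shortest 7→2: 7 → 2 = 22
Total via 7: 19 + 22 = 41 kPa.

41 kPa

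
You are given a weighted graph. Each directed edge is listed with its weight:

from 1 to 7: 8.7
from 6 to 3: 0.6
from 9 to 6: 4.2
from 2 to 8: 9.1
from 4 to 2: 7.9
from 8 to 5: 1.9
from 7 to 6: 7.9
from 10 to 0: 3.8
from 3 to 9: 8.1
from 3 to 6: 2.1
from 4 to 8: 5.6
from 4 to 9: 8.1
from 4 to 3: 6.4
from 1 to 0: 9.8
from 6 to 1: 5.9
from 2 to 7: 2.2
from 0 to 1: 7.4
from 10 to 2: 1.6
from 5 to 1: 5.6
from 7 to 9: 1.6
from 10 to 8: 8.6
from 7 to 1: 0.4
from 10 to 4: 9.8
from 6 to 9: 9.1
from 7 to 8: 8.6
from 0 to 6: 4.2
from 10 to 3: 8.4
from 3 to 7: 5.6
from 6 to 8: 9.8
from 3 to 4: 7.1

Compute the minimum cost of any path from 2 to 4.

Settle nodes by increasing distance from 2:
2: 0
7: 2.2  (via 2)
1: 2.6  (via 7)
9: 3.8  (via 7)
6: 8  (via 9)
3: 8.6  (via 6)
8: 9.1  (via 2)
5: 11  (via 8)
0: 12.4  (via 1)
4: 15.7  (via 3)
Shortest route: 2 → 7 → 9 → 6 → 3 → 4 = 15.7.

15.7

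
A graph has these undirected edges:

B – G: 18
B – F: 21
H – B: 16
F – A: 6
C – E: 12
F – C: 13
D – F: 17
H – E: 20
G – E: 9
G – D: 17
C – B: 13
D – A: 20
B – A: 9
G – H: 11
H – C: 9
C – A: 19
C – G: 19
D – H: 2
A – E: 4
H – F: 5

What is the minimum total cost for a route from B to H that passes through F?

Shortest B→F: B → A → F = 15
Shortest F→H: F → H = 5
Total via F: 15 + 5 = 20.

20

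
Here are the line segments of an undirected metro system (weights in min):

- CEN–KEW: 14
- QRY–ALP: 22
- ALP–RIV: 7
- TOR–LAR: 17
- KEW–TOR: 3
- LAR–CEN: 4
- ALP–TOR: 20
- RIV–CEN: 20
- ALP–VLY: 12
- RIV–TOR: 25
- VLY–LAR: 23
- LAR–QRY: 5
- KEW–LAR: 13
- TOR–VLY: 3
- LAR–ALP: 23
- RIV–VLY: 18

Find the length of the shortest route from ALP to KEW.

Compare a few routes:
ALP–RIV–VLY–TOR–KEW: 7+18+3+3 = 31
ALP–VLY–TOR–KEW: 12+3+3 = 18
ALP–TOR–KEW: 20+3 = 23
The minimum is 18 min via ALP–VLY–TOR–KEW.

18 min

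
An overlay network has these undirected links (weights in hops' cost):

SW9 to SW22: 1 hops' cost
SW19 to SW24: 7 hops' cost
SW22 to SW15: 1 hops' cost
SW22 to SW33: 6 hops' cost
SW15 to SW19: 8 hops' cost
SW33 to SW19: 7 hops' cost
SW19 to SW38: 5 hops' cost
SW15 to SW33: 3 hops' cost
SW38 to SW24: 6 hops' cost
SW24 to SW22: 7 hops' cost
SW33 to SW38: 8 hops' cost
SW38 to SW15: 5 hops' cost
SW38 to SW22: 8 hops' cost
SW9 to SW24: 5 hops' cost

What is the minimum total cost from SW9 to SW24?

Compare a few routes:
SW9 → SW22 → SW24: 1+7 = 8
SW9 → SW24: 5 = 5
Cheapest is SW9 → SW24 at 5 hops' cost.

5 hops' cost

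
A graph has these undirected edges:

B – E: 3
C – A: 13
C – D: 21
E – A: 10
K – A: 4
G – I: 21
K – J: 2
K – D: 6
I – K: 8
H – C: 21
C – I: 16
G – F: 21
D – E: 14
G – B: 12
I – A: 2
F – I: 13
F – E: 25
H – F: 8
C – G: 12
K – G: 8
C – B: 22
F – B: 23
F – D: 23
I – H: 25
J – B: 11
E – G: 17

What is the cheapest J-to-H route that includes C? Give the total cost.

Best J to C: J–K–A–C costing 19
Shortest C→H: C–H = 21
Total via C: 19 + 21 = 40.

40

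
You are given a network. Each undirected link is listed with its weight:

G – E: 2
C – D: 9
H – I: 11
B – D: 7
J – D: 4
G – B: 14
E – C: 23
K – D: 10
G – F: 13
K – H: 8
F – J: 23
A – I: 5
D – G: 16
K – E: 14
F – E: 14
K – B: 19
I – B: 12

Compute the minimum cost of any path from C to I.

28

Shortest distances from C:
C: 0
D: 9  (via C)
J: 13  (via D)
B: 16  (via D)
K: 19  (via D)
E: 23  (via C)
G: 25  (via D)
H: 27  (via K)
I: 28  (via B)
Shortest route: C–D–B–I = 28.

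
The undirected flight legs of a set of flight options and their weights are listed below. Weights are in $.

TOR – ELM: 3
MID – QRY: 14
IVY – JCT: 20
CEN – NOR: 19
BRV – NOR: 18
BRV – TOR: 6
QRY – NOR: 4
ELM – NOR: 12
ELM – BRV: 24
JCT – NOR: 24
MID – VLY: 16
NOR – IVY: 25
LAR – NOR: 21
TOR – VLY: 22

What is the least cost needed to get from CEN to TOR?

$34

Candidate routes:
CEN–NOR–BRV–TOR: 19+18+6 = 43
CEN–NOR–ELM–TOR: 19+12+3 = 34
Cheapest is CEN–NOR–ELM–TOR at $34.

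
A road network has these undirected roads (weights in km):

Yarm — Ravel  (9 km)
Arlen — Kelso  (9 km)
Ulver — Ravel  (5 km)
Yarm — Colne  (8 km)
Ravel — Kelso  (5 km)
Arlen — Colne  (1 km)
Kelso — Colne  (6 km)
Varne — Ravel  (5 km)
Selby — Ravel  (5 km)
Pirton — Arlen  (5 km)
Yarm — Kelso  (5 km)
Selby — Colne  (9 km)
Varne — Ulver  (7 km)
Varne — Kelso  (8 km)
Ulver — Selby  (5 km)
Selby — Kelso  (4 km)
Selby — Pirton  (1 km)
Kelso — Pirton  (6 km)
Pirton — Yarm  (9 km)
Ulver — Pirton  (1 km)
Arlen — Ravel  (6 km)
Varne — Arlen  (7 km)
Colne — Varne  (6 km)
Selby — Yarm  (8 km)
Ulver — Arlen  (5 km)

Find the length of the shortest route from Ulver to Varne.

Compare a few routes:
Ulver → Arlen → Colne → Varne: 5+1+6 = 12
Ulver → Ravel → Varne: 5+5 = 10
Ulver → Arlen → Varne: 5+7 = 12
Ulver → Varne: 7 = 7
Cheapest is Ulver → Varne at 7 km.

7 km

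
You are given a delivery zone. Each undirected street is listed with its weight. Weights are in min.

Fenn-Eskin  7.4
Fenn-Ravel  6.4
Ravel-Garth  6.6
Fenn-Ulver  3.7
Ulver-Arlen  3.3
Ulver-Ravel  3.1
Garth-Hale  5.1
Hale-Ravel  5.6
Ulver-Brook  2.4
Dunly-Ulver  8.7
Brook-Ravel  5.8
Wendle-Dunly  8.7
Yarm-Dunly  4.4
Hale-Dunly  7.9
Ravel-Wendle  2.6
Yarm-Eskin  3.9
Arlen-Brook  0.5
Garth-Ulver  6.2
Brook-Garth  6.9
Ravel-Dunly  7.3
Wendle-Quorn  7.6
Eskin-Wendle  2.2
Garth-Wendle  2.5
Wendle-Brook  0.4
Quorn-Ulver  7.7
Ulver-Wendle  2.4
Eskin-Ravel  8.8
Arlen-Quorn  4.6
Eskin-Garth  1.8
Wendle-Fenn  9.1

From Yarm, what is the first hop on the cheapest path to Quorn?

Compare a few routes:
Yarm → Eskin → Wendle → Brook → Arlen → Quorn: 3.9+2.2+0.4+0.5+4.6 = 11.6
Yarm → Eskin → Garth → Wendle → Brook → Arlen → Quorn: 3.9+1.8+2.5+0.4+0.5+4.6 = 13.7
Yarm → Eskin → Wendle → Quorn: 3.9+2.2+7.6 = 13.7
The minimum is 11.6 min via Yarm → Eskin → Wendle → Brook → Arlen → Quorn.
So from Yarm the first move is to Eskin.

Eskin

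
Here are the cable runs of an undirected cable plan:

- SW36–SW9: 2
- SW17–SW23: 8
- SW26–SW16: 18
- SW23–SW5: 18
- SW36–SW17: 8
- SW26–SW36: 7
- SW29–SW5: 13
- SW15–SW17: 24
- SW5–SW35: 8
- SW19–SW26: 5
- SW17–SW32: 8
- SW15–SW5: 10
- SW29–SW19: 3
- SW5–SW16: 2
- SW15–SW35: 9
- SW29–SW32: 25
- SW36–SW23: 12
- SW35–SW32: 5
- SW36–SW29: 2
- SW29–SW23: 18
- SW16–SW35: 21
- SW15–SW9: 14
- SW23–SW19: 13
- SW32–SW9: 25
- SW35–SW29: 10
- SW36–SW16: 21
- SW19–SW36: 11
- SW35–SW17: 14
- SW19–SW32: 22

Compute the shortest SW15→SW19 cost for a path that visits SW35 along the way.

Best SW15 to SW35: SW15 → SW35 costing 9
Best SW35 to SW19: SW35 → SW29 → SW19 costing 13
Total via SW35: 9 + 13 = 22.

22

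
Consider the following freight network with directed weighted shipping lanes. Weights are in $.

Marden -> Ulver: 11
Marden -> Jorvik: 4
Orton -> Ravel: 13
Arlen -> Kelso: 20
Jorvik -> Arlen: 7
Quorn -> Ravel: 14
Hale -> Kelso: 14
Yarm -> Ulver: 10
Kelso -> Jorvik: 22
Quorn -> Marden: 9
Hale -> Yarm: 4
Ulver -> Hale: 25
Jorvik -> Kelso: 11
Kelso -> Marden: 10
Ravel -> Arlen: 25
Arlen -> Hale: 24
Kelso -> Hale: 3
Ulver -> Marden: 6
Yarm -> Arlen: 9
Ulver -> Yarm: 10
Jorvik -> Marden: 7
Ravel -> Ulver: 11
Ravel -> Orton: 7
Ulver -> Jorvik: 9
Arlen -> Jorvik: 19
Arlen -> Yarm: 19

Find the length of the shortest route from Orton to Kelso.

$44

Enumerating some paths:
Orton - Ravel - Ulver - Marden - Jorvik - Kelso: 13+11+6+4+11 = 45
Orton - Ravel - Arlen - Kelso: 13+25+20 = 58
Orton - Ravel - Ulver - Jorvik - Kelso: 13+11+9+11 = 44
Cheapest is Orton - Ravel - Ulver - Jorvik - Kelso at $44.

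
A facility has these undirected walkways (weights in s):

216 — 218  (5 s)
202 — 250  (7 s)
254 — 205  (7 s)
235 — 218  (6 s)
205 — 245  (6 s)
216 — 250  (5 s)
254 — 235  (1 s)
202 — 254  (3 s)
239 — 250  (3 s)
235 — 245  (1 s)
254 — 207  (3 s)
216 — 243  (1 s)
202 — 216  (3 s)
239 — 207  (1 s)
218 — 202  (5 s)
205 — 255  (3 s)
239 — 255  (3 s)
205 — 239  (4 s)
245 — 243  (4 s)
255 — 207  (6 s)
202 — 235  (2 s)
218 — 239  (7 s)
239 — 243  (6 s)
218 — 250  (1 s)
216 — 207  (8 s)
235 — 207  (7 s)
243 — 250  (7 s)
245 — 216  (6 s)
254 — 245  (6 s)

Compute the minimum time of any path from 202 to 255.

Compare a few routes:
202–254–207–239–255: 3+3+1+3 = 10
202–254–207–255: 3+3+6 = 12
The minimum is 10 s via 202–254–207–239–255.

10 s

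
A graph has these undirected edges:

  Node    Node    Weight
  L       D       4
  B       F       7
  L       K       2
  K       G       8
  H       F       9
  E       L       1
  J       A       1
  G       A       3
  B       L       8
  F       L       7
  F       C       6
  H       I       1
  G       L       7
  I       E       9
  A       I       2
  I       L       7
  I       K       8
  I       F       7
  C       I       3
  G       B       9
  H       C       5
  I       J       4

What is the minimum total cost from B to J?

13

Candidate routes:
B–F–I–A–J: 7+7+2+1 = 17
B–G–A–I–J: 9+3+2+4 = 18
B–G–A–J: 9+3+1 = 13
Cheapest is B–G–A–J at 13.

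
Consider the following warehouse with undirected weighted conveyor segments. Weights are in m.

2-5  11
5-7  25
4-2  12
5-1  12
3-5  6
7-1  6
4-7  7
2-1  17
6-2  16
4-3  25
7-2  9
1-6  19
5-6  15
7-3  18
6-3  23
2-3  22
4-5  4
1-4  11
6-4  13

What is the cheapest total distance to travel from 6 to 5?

15 m

Compare a few routes:
6 - 4 - 5: 13+4 = 17
6 - 2 - 5: 16+11 = 27
6 - 5: 15 = 15
Cheapest is 6 - 5 at 15 m.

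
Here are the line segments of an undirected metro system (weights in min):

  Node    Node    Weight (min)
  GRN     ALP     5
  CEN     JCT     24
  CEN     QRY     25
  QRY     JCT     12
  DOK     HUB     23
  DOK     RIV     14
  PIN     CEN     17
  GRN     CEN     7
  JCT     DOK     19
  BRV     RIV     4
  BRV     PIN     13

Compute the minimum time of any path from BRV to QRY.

Running Dijkstra from BRV:
BRV: 0
RIV: 4  (via BRV)
PIN: 13  (via BRV)
DOK: 18  (via RIV)
CEN: 30  (via PIN)
GRN: 37  (via CEN)
JCT: 37  (via DOK)
HUB: 41  (via DOK)
ALP: 42  (via GRN)
QRY: 49  (via JCT)
Shortest route: BRV → RIV → DOK → JCT → QRY = 49 min.

49 min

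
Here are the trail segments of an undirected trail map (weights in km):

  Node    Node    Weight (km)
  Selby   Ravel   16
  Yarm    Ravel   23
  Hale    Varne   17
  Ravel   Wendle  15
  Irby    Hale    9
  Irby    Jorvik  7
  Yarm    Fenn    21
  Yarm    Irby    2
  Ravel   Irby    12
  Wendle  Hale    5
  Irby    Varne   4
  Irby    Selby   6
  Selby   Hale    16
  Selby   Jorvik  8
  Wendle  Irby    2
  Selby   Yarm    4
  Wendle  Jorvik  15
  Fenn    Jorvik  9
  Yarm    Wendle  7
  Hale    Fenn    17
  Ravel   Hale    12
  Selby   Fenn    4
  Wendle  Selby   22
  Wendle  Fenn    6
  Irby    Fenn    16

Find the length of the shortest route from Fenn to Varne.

12 km

Compare a few routes:
Fenn - Wendle - Irby - Varne: 6+2+4 = 12
Fenn - Selby - Irby - Varne: 4+6+4 = 14
The minimum is 12 km via Fenn - Wendle - Irby - Varne.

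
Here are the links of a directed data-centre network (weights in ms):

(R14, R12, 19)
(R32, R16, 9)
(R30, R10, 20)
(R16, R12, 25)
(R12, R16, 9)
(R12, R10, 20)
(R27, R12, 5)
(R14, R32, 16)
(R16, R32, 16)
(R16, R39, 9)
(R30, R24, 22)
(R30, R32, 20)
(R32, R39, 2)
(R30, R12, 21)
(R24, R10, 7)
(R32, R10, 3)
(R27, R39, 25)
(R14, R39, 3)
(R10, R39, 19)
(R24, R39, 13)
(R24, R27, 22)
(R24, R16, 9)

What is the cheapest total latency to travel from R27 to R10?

25 ms

Shortest distances from R27:
R27: 0
R12: 5  (via R27)
R16: 14  (via R12)
R39: 23  (via R16)
R10: 25  (via R12)
Shortest route: R27–R12–R10 = 25 ms.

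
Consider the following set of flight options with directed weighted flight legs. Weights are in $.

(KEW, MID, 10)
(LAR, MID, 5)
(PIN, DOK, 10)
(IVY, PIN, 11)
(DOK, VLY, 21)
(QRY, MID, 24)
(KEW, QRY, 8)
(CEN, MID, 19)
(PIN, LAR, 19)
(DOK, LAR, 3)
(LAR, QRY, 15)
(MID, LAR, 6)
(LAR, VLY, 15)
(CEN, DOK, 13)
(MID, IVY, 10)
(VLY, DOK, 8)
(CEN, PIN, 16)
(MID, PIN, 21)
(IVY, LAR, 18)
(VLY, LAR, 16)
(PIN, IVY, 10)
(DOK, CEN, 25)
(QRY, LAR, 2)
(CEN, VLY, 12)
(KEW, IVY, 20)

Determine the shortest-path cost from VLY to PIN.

$37

Running Dijkstra from VLY:
VLY: 0
DOK: 8  (via VLY)
LAR: 11  (via DOK)
MID: 16  (via LAR)
QRY: 26  (via LAR)
IVY: 26  (via MID)
CEN: 33  (via DOK)
PIN: 37  (via MID)
Shortest route: VLY → DOK → LAR → MID → PIN = $37.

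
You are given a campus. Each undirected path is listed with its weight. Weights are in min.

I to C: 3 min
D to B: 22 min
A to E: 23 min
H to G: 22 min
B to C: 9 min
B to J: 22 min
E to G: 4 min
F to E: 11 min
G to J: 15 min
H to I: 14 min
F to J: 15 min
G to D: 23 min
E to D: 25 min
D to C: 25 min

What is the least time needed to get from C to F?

46 min

Settle nodes by increasing distance from C:
C: 0
I: 3  (via C)
B: 9  (via C)
H: 17  (via I)
D: 25  (via C)
J: 31  (via B)
G: 39  (via H)
E: 43  (via G)
F: 46  (via J)
Shortest route: C–B–J–F = 46 min.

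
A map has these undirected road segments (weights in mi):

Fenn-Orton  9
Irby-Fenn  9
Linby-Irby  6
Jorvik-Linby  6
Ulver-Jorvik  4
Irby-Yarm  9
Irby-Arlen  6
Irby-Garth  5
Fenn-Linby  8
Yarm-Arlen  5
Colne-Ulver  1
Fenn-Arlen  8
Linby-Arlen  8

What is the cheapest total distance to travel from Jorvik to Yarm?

19 mi

Candidate routes:
Jorvik → Linby → Irby → Yarm: 6+6+9 = 21
Jorvik → Linby → Irby → Arlen → Yarm: 6+6+6+5 = 23
Jorvik → Linby → Fenn → Arlen → Yarm: 6+8+8+5 = 27
Jorvik → Linby → Arlen → Yarm: 6+8+5 = 19
Cheapest is Jorvik → Linby → Arlen → Yarm at 19 mi.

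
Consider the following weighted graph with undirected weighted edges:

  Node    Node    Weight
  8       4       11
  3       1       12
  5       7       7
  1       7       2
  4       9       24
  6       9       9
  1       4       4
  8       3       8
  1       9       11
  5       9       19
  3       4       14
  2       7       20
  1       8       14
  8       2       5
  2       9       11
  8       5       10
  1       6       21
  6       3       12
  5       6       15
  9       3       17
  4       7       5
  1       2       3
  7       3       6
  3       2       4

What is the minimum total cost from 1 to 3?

7

Shortest distances from 1:
1: 0
7: 2  (via 1)
2: 3  (via 1)
4: 4  (via 1)
3: 7  (via 2)
Shortest route: 1 → 2 → 3 = 7.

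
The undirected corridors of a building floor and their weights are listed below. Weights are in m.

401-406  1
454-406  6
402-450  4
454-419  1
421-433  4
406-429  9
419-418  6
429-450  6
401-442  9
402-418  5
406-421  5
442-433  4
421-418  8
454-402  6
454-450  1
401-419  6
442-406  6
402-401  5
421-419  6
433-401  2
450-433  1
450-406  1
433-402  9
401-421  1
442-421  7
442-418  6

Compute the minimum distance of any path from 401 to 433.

Running Dijkstra from 401:
401: 0
421: 1  (via 401)
406: 1  (via 401)
433: 2  (via 401)
Shortest route: 401 → 433 = 2 m.

2 m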